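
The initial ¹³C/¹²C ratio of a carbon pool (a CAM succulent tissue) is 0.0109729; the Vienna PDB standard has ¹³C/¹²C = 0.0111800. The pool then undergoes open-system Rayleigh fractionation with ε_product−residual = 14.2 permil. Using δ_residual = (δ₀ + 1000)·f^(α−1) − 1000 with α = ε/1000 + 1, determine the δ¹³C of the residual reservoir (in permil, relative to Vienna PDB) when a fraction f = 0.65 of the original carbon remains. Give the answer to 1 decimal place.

-24.5 permil

δ₀ = (0.0109729/0.0111800 − 1)×1000 = (0.981476 − 1)×1000 = -18.524 permil
α − 1 = ε/1000 = 0.0142
f^(α−1) = 0.65^(0.0142) = 0.993902
δ_res = (-18.524 + 1000) × 0.993902 − 1000 = 975.490 − 1000 = -24.51 permil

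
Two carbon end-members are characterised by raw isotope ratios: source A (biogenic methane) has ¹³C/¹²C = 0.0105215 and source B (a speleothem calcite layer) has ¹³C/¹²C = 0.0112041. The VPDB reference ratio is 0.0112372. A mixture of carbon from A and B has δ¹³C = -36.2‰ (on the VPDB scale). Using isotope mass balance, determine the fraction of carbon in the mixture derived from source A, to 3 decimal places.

0.547

δ_A = (0.0105215/0.0112372 − 1)×1000 = (0.936310 − 1)×1000 = -63.690‰
δ_B = (0.0112041/0.0112372 − 1)×1000 = (0.997054 − 1)×1000 = -2.946‰
f_A = (δ_mix − δ_B)/(δ_A − δ_B) = (-36.2 − (-2.946))/(-63.690 − (-2.946))
f_A = -33.254 / -60.745 = 0.5474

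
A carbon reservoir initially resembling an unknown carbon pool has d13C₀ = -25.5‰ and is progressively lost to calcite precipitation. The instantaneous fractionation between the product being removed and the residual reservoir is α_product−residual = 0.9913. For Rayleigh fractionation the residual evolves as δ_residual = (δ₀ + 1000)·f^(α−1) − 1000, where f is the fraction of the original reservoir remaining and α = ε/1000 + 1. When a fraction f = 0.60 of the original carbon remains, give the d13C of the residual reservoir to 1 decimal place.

Rayleigh residual: δ_res = (δ₀ + 1000)·f^(α−1) − 1000
α − 1 = -0.00870
f^(α−1) = 0.60^(-0.00870) = 1.004454
δ_res = (-25.5 + 1000) × 1.004454 − 1000 = 978.840 − 1000 = -21.16‰

-21.2‰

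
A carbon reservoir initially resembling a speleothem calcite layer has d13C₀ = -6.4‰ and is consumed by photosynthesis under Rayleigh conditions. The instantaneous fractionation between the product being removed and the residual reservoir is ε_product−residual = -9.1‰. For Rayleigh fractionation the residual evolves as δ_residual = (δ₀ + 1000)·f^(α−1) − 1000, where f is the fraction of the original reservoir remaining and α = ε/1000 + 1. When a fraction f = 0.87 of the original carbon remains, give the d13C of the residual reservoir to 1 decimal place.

Rayleigh residual: δ_res = (δ₀ + 1000)·f^(α−1) − 1000
α = ε/1000 + 1 = 0.99090, so α − 1 = -0.00910
f^(α−1) = 0.87^(-0.00910) = 1.001268
δ_res = (-6.4 + 1000) × 1.001268 − 1000 = 994.860 − 1000 = -5.14‰

-5.1‰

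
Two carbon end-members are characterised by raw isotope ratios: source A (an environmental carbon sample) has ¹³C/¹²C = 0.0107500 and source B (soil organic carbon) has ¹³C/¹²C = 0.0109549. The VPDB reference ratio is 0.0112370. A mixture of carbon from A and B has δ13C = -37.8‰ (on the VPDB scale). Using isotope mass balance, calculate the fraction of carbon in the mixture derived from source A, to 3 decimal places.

δ_A = (0.0107500/0.0112370 − 1)×1000 = (0.956661 − 1)×1000 = -43.339‰
δ_B = (0.0109549/0.0112370 − 1)×1000 = (0.974895 − 1)×1000 = -25.105‰
f_A = (δ_mix − δ_B)/(δ_A − δ_B) = (-37.8 − (-25.105))/(-43.339 − (-25.105))
f_A = -12.695 / -18.234 = 0.6962

0.696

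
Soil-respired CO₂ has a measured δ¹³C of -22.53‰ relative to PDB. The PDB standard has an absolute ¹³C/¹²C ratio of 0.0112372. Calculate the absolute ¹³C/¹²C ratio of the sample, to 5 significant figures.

0.010984

R_sample = R_standard × (δ¹³C/1000 + 1)
R_sample = 0.0112372 × (-22.53/1000 + 1) = 0.0112372 × 0.977470
R_sample = 0.0109840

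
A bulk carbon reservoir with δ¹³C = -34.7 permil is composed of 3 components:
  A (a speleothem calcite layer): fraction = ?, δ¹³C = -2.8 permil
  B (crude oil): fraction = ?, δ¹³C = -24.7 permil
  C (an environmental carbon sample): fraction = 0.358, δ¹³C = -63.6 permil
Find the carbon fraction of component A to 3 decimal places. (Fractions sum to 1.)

Let f_A and f_B be the unknown fractions; fractions sum to 1 so f_A + f_B = 0.642.
Mass balance: Σ fᵢ·δᵢ = δ_bulk ⇒ f_A·(-2.8) + f_B·(-24.7) = -34.7 − (-22.769) = -11.931
Substitute f_B = 0.642 − f_A:
f_A·(-2.8 − -24.7) = -11.931 − 0.642×(-24.7) = 3.926
f_A = 3.926 / 21.9 = 0.1793

0.179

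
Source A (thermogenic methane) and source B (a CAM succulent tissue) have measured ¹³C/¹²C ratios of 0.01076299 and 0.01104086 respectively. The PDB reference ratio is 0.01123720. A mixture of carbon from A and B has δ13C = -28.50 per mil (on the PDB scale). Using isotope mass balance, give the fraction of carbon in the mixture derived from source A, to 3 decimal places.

0.446

δ_A = (0.01076299/0.01123720 − 1)×1000 = (0.957800 − 1)×1000 = -42.200 per mil
δ_B = (0.01104086/0.01123720 − 1)×1000 = (0.982528 − 1)×1000 = -17.472 per mil
f_A = (δ_mix − δ_B)/(δ_A − δ_B) = (-28.50 − (-17.472))/(-42.200 − (-17.472))
f_A = -11.028 / -24.728 = 0.4460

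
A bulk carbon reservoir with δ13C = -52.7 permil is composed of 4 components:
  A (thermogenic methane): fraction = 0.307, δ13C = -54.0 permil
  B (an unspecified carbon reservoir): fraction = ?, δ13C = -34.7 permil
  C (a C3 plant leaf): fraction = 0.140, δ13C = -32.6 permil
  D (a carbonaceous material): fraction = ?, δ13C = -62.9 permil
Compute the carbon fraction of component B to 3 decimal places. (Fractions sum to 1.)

Let f_B and f_D be the unknown fractions; fractions sum to 1 so f_B + f_D = 0.553.
Mass balance: Σ fᵢ·δᵢ = δ_bulk ⇒ f_B·(-34.7) + f_D·(-62.9) = -52.7 − (-21.142) = -31.558
Substitute f_D = 0.553 − f_B:
f_B·(-34.7 − -62.9) = -31.558 − 0.553×(-62.9) = 3.226
f_B = 3.226 / 28.2 = 0.1144

0.114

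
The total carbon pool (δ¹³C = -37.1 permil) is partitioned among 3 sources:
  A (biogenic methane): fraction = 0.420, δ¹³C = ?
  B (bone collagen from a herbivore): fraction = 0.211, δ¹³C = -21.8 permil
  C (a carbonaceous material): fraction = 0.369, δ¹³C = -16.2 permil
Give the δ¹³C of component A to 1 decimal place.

-63.1 permil

Isotope mass balance: δ_bulk = Σ fᵢ·δᵢ.
-37.1 = 0.420×δ_A + 0.211×(-21.8) + 0.369×(-16.2)
0.420·δ_A = -37.1 − (-10.578) = -26.522
δ_A = -26.522 / 0.420 = -63.15 permil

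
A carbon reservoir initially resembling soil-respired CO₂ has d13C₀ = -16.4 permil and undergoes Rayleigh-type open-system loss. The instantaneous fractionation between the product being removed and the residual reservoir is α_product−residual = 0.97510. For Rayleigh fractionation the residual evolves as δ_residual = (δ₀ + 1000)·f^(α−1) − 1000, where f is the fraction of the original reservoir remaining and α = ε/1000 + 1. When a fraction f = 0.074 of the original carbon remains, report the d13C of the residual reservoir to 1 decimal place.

49.5 permil

Rayleigh residual: δ_res = (δ₀ + 1000)·f^(α−1) − 1000
α − 1 = -0.02490
f^(α−1) = 0.074^(-0.02490) = 1.066980
δ_res = (-16.4 + 1000) × 1.066980 − 1000 = 1049.481 − 1000 = 49.48 permil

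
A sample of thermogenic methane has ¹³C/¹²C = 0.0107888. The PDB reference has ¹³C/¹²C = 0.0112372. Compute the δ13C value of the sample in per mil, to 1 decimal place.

-39.9 per mil

δ13C = (R_sample / R_standard − 1) × 1000
R_sample / R_standard = 0.0107888 / 0.0112372 = 0.960097
δ13C = (0.960097 − 1) × 1000 = -39.90 per mil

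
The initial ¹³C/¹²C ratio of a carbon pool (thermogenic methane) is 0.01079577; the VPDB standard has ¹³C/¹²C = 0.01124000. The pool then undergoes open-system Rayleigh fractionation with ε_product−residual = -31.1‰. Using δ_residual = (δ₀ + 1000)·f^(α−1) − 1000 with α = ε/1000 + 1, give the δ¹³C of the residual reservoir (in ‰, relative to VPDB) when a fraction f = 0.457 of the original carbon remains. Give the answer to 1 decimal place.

-15.8‰

δ₀ = (0.01079577/0.01124000 − 1)×1000 = (0.960478 − 1)×1000 = -39.522‰
α − 1 = ε/1000 = -0.0311
f^(α−1) = 0.457^(-0.0311) = 1.024653
δ_res = (-39.522 + 1000) × 1.024653 − 1000 = 984.156 − 1000 = -15.84‰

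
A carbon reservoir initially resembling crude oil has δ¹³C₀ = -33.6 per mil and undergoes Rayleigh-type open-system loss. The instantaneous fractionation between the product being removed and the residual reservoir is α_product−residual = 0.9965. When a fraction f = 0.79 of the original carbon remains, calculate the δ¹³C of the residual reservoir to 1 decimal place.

Rayleigh residual: δ_res = (δ₀ + 1000)·f^(α−1) − 1000
α − 1 = -0.00350
f^(α−1) = 0.79^(-0.00350) = 1.000825
δ_res = (-33.6 + 1000) × 1.000825 − 1000 = 967.198 − 1000 = -32.80 per mil

-32.8 per mil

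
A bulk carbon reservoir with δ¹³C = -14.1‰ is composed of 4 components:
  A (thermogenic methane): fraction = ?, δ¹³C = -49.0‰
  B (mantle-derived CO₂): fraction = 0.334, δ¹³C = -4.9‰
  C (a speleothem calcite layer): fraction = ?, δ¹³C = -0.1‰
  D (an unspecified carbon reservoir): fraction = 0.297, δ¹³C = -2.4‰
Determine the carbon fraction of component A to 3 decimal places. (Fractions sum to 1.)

Let f_A and f_C be the unknown fractions; fractions sum to 1 so f_A + f_C = 0.369.
Mass balance: Σ fᵢ·δᵢ = δ_bulk ⇒ f_A·(-49.0) + f_C·(-0.1) = -14.1 − (-2.349) = -11.751
Substitute f_C = 0.369 − f_A:
f_A·(-49.0 − -0.1) = -11.751 − 0.369×(-0.1) = -11.714
f_A = -11.714 / -48.9 = 0.2395

0.240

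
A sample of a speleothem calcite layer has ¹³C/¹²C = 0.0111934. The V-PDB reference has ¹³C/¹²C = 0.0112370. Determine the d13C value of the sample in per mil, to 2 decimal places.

-3.88 per mil

d13C = (R_sample / R_standard − 1) × 1000
R_sample / R_standard = 0.0111934 / 0.0112370 = 0.996120
d13C = (0.996120 − 1) × 1000 = -3.880 per mil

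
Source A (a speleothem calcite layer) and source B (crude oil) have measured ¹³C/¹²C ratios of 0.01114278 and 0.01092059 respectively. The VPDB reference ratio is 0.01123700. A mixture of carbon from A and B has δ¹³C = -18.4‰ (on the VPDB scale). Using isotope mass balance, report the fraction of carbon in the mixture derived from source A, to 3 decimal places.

δ_A = (0.01114278/0.01123700 − 1)×1000 = (0.991615 − 1)×1000 = -8.385‰
δ_B = (0.01092059/0.01123700 − 1)×1000 = (0.971842 − 1)×1000 = -28.158‰
f_A = (δ_mix − δ_B)/(δ_A − δ_B) = (-18.4 − (-28.158))/(-8.385 − (-28.158))
f_A = 9.758 / 19.773 = 0.4935

0.493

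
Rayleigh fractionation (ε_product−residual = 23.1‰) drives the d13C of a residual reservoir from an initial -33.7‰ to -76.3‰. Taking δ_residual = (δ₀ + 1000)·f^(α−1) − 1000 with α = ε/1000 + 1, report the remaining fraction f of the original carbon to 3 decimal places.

α − 1 = ε/1000 = 0.0231
(δ_res + 1000)/(δ₀ + 1000) = (-76.3 + 1000)/(-33.7 + 1000) = 923.7/966.3 = 0.955914
f = 0.955914^(1/0.0231) = exp(ln(0.955914)/0.0231) = exp(-0.04509/0.0231)
f = exp(-1.9518) = 0.1420

0.142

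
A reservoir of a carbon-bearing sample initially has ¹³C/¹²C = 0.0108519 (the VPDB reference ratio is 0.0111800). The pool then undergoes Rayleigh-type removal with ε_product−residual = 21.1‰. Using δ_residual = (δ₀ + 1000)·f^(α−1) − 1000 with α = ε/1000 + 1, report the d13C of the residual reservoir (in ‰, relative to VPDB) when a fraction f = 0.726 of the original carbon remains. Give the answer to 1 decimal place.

-35.9‰

δ₀ = (0.0108519/0.0111800 − 1)×1000 = (0.970653 − 1)×1000 = -29.347‰
α − 1 = ε/1000 = 0.0211
f^(α−1) = 0.726^(0.0211) = 0.993266
δ_res = (-29.347 + 1000) × 0.993266 − 1000 = 964.117 − 1000 = -35.88‰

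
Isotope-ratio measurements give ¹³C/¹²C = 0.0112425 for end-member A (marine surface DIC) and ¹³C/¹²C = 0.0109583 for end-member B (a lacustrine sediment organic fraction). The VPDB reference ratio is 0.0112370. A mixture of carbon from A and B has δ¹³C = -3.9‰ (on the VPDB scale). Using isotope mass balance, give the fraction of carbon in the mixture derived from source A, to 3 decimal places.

δ_A = (0.0112425/0.0112370 − 1)×1000 = (1.000489 − 1)×1000 = 0.489‰
δ_B = (0.0109583/0.0112370 − 1)×1000 = (0.975198 − 1)×1000 = -24.802‰
f_A = (δ_mix − δ_B)/(δ_A − δ_B) = (-3.9 − (-24.802))/(0.489 − (-24.802))
f_A = 20.902 / 25.291 = 0.8264

0.826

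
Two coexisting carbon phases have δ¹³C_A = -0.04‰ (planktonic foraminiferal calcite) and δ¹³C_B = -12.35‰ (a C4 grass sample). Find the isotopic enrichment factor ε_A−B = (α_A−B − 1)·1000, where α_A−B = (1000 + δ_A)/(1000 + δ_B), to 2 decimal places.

α_A−B = (1000 + -0.04) / (1000 + -12.35) = 999.96 / 987.65 = 1.012464
ε_A−B = (1.012464 − 1) × 1000 = 12.464‰
(The approximation ε ≈ δ_A − δ_B would give 12.31‰.)

12.46‰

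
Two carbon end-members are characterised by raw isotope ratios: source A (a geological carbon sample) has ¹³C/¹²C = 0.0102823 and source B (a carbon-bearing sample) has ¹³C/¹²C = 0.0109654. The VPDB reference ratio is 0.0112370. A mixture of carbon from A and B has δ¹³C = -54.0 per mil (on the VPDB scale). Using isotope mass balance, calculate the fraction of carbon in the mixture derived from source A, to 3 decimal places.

δ_A = (0.0102823/0.0112370 − 1)×1000 = (0.915040 − 1)×1000 = -84.960 per mil
δ_B = (0.0109654/0.0112370 − 1)×1000 = (0.975830 − 1)×1000 = -24.170 per mil
f_A = (δ_mix − δ_B)/(δ_A − δ_B) = (-54.0 − (-24.170))/(-84.960 − (-24.170))
f_A = -29.830 / -60.790 = 0.4907

0.491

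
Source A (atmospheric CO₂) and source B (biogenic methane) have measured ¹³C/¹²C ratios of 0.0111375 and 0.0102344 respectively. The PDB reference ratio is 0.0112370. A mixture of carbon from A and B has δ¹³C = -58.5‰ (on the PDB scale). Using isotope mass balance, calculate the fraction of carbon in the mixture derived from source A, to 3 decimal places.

δ_A = (0.0111375/0.0112370 − 1)×1000 = (0.991145 − 1)×1000 = -8.855‰
δ_B = (0.0102344/0.0112370 − 1)×1000 = (0.910777 − 1)×1000 = -89.223‰
f_A = (δ_mix − δ_B)/(δ_A − δ_B) = (-58.5 − (-89.223))/(-8.855 − (-89.223))
f_A = 30.723 / 80.368 = 0.3823

0.382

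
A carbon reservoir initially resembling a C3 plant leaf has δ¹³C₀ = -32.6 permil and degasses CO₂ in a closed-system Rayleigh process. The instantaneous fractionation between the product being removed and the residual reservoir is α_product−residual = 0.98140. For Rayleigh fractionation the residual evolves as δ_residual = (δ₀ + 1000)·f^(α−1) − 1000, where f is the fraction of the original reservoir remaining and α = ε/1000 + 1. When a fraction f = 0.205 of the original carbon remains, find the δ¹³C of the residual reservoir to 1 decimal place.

Rayleigh residual: δ_res = (δ₀ + 1000)·f^(α−1) − 1000
α − 1 = -0.01860
f^(α−1) = 0.205^(-0.01860) = 1.029915
δ_res = (-32.6 + 1000) × 1.029915 − 1000 = 996.340 − 1000 = -3.66 permil

-3.7 permil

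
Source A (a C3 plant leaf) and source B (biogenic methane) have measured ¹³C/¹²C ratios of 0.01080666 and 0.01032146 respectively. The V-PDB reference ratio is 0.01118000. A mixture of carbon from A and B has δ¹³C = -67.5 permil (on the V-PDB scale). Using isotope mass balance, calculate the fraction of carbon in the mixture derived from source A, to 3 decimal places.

δ_A = (0.01080666/0.01118000 − 1)×1000 = (0.966606 − 1)×1000 = -33.394 permil
δ_B = (0.01032146/0.01118000 − 1)×1000 = (0.923208 − 1)×1000 = -76.792 permil
f_A = (δ_mix − δ_B)/(δ_A − δ_B) = (-67.5 − (-76.792))/(-33.394 − (-76.792))
f_A = 9.292 / 43.399 = 0.2141

0.214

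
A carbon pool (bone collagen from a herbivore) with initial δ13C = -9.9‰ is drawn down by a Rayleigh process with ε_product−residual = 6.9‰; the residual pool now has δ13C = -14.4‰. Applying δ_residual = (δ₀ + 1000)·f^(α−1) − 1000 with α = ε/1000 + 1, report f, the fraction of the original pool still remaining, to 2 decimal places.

α − 1 = ε/1000 = 0.0069
(δ_res + 1000)/(δ₀ + 1000) = (-14.4 + 1000)/(-9.9 + 1000) = 985.6/990.1 = 0.995455
f = 0.995455^(1/0.0069) = exp(ln(0.995455)/0.0069) = exp(-0.00456/0.0069)
f = exp(-0.6602) = 0.5167

0.52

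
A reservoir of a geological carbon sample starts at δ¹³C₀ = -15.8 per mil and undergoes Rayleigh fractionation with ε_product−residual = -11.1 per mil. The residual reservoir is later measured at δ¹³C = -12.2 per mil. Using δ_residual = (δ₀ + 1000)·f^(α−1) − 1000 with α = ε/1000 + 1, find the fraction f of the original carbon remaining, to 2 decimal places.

0.72

α − 1 = ε/1000 = -0.0111
(δ_res + 1000)/(δ₀ + 1000) = (-12.2 + 1000)/(-15.8 + 1000) = 987.8/984.2 = 1.003658
f = 1.003658^(1/-0.0111) = exp(ln(1.003658)/-0.0111) = exp(0.00365/-0.0111)
f = exp(-0.3289) = 0.7197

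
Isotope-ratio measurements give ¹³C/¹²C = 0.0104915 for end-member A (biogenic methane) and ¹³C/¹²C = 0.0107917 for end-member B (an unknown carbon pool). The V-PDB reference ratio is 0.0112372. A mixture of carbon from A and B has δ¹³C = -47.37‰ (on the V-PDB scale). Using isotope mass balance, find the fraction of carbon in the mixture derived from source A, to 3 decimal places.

0.289

δ_A = (0.0104915/0.0112372 − 1)×1000 = (0.933640 − 1)×1000 = -66.360‰
δ_B = (0.0107917/0.0112372 − 1)×1000 = (0.960355 − 1)×1000 = -39.645‰
f_A = (δ_mix − δ_B)/(δ_A − δ_B) = (-47.37 − (-39.645))/(-66.360 − (-39.645))
f_A = -7.725 / -26.715 = 0.2892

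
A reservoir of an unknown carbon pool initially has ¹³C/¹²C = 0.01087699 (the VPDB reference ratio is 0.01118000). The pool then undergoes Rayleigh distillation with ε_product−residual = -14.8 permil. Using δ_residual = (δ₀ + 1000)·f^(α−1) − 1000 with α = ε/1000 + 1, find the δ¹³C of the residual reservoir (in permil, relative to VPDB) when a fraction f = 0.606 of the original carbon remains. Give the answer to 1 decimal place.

-19.9 permil

δ₀ = (0.01087699/0.01118000 − 1)×1000 = (0.972897 − 1)×1000 = -27.103 permil
α − 1 = ε/1000 = -0.0148
f^(α−1) = 0.606^(-0.0148) = 1.007440
δ_res = (-27.103 + 1000) × 1.007440 − 1000 = 980.136 − 1000 = -19.86 permil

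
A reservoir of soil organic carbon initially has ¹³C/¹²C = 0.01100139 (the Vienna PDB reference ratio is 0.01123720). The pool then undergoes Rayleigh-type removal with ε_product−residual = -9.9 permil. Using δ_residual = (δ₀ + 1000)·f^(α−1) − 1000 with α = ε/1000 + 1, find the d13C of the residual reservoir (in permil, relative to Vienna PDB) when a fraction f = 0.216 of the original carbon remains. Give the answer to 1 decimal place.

δ₀ = (0.01100139/0.01123720 − 1)×1000 = (0.979015 − 1)×1000 = -20.985 permil
α − 1 = ε/1000 = -0.0099
f^(α−1) = 0.216^(-0.0099) = 1.015287
δ_res = (-20.985 + 1000) × 1.015287 − 1000 = 993.982 − 1000 = -6.02 permil

-6.0 permil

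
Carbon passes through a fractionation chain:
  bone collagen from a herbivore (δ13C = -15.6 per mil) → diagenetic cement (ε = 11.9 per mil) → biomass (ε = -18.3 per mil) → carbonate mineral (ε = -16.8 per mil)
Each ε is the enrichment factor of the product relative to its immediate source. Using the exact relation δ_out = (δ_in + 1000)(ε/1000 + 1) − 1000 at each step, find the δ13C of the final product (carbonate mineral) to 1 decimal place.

-38.5 per mil

step 1: δ = (-15.60 + 1000)·(11.9/1000 + 1) − 1000 = -3.89 per mil
step 2: δ = (-3.89 + 1000)·(-18.3/1000 + 1) − 1000 = -22.11 per mil
step 3: δ = (-22.11 + 1000)·(-16.8/1000 + 1) − 1000 = -38.54 per mil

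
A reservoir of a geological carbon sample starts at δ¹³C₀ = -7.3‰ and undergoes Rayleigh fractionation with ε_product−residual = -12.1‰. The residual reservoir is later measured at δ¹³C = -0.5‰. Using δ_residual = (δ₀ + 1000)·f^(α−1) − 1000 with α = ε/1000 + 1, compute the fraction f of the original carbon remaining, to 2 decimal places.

0.57

α − 1 = ε/1000 = -0.0121
(δ_res + 1000)/(δ₀ + 1000) = (-0.5 + 1000)/(-7.3 + 1000) = 999.5/992.7 = 1.006850
f = 1.006850^(1/-0.0121) = exp(ln(1.006850)/-0.0121) = exp(0.00683/-0.0121)
f = exp(-0.5642) = 0.5688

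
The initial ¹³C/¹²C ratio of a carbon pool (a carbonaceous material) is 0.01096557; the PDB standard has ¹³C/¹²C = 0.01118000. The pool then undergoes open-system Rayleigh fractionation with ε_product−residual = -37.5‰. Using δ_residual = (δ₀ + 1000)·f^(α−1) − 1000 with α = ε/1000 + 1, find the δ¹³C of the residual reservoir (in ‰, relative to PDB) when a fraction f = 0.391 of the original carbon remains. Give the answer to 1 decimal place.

16.0‰

δ₀ = (0.01096557/0.01118000 − 1)×1000 = (0.980820 − 1)×1000 = -19.180‰
α − 1 = ε/1000 = -0.0375
f^(α−1) = 0.391^(-0.0375) = 1.035842
δ_res = (-19.180 + 1000) × 1.035842 − 1000 = 1015.974 − 1000 = 15.97‰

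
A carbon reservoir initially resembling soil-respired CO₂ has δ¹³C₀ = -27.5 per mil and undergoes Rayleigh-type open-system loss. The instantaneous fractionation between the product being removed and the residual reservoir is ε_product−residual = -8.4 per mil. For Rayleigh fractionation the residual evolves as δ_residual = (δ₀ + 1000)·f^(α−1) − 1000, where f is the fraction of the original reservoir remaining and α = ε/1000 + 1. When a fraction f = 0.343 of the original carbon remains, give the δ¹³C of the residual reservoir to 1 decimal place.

Rayleigh residual: δ_res = (δ₀ + 1000)·f^(α−1) − 1000
α = ε/1000 + 1 = 0.99160, so α − 1 = -0.00840
f^(α−1) = 0.343^(-0.00840) = 1.009029
δ_res = (-27.5 + 1000) × 1.009029 − 1000 = 981.280 − 1000 = -18.72 per mil

-18.7 per mil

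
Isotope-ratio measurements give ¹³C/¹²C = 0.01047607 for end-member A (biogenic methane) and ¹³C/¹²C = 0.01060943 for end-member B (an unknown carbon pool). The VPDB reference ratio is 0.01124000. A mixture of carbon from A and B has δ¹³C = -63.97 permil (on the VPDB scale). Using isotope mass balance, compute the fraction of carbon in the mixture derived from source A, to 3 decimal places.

0.663

δ_A = (0.01047607/0.01124000 − 1)×1000 = (0.932035 − 1)×1000 = -67.965 permil
δ_B = (0.01060943/0.01124000 − 1)×1000 = (0.943899 − 1)×1000 = -56.101 permil
f_A = (δ_mix − δ_B)/(δ_A − δ_B) = (-63.97 − (-56.101))/(-67.965 − (-56.101))
f_A = -7.869 / -11.865 = 0.6633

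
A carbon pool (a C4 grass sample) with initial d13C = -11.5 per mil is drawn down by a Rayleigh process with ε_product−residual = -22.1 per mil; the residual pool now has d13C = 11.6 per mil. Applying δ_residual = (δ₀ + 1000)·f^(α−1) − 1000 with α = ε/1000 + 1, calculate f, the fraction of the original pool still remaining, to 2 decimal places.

α − 1 = ε/1000 = -0.0221
(δ_res + 1000)/(δ₀ + 1000) = (11.6 + 1000)/(-11.5 + 1000) = 1011.6/988.5 = 1.023369
f = 1.023369^(1/-0.0221) = exp(ln(1.023369)/-0.0221) = exp(0.02310/-0.0221)
f = exp(-1.0452) = 0.3516

0.35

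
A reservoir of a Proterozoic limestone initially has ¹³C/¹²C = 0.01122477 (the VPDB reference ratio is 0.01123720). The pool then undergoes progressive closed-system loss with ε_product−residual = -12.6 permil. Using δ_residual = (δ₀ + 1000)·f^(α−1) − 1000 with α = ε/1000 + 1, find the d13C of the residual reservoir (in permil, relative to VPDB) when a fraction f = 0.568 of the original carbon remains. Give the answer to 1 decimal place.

6.0 permil

δ₀ = (0.01122477/0.01123720 − 1)×1000 = (0.998894 − 1)×1000 = -1.106 permil
α − 1 = ε/1000 = -0.0126
f^(α−1) = 0.568^(-0.0126) = 1.007152
δ_res = (-1.106 + 1000) × 1.007152 − 1000 = 1006.038 − 1000 = 6.04 permil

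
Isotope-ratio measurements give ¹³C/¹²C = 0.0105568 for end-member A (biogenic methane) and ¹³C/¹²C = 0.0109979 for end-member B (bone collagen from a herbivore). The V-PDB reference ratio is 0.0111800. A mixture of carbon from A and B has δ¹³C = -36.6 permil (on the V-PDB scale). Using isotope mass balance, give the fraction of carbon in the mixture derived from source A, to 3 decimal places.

δ_A = (0.0105568/0.0111800 − 1)×1000 = (0.944258 − 1)×1000 = -55.742 permil
δ_B = (0.0109979/0.0111800 − 1)×1000 = (0.983712 − 1)×1000 = -16.288 permil
f_A = (δ_mix − δ_B)/(δ_A − δ_B) = (-36.6 − (-16.288))/(-55.742 − (-16.288))
f_A = -20.312 / -39.454 = 0.5148

0.515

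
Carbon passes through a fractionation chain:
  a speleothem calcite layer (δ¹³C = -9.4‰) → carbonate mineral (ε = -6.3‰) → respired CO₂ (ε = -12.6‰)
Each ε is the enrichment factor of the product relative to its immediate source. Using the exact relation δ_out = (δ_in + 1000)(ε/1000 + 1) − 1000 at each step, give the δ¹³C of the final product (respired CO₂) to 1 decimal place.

-28.0‰

step 1: δ = (-9.40 + 1000)·(-6.3/1000 + 1) − 1000 = -15.64‰
step 2: δ = (-15.64 + 1000)·(-12.6/1000 + 1) − 1000 = -28.04‰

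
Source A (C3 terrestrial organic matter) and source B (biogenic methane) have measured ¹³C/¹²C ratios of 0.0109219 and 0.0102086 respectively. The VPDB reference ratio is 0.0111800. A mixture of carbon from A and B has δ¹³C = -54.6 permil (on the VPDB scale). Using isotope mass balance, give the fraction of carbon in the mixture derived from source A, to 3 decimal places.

0.506

δ_A = (0.0109219/0.0111800 − 1)×1000 = (0.976914 − 1)×1000 = -23.086 permil
δ_B = (0.0102086/0.0111800 − 1)×1000 = (0.913113 − 1)×1000 = -86.887 permil
f_A = (δ_mix − δ_B)/(δ_A − δ_B) = (-54.6 − (-86.887))/(-23.086 − (-86.887))
f_A = 32.287 / 63.801 = 0.5061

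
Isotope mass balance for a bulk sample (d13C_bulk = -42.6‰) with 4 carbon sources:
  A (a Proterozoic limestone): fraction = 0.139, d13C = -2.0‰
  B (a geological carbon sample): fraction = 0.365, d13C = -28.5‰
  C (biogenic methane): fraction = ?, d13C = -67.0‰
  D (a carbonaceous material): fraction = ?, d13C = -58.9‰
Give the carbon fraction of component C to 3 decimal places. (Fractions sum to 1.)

0.334

Let f_C and f_D be the unknown fractions; fractions sum to 1 so f_C + f_D = 0.496.
Mass balance: Σ fᵢ·δᵢ = δ_bulk ⇒ f_C·(-67.0) + f_D·(-58.9) = -42.6 − (-10.681) = -31.919
Substitute f_D = 0.496 − f_C:
f_C·(-67.0 − -58.9) = -31.919 − 0.496×(-58.9) = -2.705
f_C = -2.705 / -8.1 = 0.3340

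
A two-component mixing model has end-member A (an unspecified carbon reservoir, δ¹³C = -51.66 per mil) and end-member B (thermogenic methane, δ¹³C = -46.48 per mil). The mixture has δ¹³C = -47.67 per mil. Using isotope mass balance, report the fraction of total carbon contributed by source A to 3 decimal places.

δ_mix = f_A·δ_A + (1 − f_A)·δ_B  ⇒  f_A = (δ_mix − δ_B)/(δ_A − δ_B)
f_A = (-47.67 − (-46.48)) / (-51.66 − (-46.48))
f_A = -1.19 / -5.18 = 0.2297

0.230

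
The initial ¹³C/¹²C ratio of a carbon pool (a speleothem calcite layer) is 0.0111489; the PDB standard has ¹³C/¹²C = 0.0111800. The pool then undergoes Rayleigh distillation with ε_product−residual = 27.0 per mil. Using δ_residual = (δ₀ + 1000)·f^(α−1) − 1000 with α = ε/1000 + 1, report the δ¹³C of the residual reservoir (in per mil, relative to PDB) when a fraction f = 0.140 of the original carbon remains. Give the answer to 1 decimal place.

-54.3 per mil

δ₀ = (0.0111489/0.0111800 − 1)×1000 = (0.997218 − 1)×1000 = -2.782 per mil
α − 1 = ε/1000 = 0.0270
f^(α−1) = 0.140^(0.0270) = 0.948299
δ_res = (-2.782 + 1000) × 0.948299 − 1000 = 945.661 − 1000 = -54.34 per mil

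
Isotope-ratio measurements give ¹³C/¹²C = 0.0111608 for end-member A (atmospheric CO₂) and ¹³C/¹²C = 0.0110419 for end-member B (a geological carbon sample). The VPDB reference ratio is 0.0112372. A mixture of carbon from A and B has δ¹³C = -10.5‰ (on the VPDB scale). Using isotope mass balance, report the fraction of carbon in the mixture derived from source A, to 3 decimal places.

0.650

δ_A = (0.0111608/0.0112372 − 1)×1000 = (0.993201 − 1)×1000 = -6.799‰
δ_B = (0.0110419/0.0112372 − 1)×1000 = (0.982620 − 1)×1000 = -17.380‰
f_A = (δ_mix − δ_B)/(δ_A − δ_B) = (-10.5 − (-17.380))/(-6.799 − (-17.380))
f_A = 6.880 / 10.581 = 0.6502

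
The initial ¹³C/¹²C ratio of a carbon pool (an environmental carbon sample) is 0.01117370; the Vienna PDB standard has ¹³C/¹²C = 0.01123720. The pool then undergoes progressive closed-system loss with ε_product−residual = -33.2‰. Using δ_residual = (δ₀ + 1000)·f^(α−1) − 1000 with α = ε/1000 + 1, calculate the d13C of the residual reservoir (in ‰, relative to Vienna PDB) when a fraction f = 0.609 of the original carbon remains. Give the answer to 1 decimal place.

10.9‰

δ₀ = (0.01117370/0.01123720 − 1)×1000 = (0.994349 − 1)×1000 = -5.651‰
α − 1 = ε/1000 = -0.0332
f^(α−1) = 0.609^(-0.0332) = 1.016601
δ_res = (-5.651 + 1000) × 1.016601 − 1000 = 1010.857 − 1000 = 10.86‰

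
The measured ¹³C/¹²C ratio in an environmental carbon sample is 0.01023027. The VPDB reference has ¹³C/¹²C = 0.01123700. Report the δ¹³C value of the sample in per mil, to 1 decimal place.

-89.6 per mil

δ¹³C = (R_sample / R_standard − 1) × 1000
R_sample / R_standard = 0.01023027 / 0.01123700 = 0.910409
δ¹³C = (0.910409 − 1) × 1000 = -89.59 per mil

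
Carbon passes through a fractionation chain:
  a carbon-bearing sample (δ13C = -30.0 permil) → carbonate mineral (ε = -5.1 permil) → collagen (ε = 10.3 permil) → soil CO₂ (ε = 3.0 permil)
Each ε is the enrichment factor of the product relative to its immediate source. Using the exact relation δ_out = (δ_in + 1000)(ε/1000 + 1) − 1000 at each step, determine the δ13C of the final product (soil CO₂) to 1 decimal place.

-22.1 permil

step 1: δ = (-30.00 + 1000)·(-5.1/1000 + 1) − 1000 = -34.95 permil
step 2: δ = (-34.95 + 1000)·(10.3/1000 + 1) − 1000 = -25.01 permil
step 3: δ = (-25.01 + 1000)·(3.0/1000 + 1) − 1000 = -22.08 permil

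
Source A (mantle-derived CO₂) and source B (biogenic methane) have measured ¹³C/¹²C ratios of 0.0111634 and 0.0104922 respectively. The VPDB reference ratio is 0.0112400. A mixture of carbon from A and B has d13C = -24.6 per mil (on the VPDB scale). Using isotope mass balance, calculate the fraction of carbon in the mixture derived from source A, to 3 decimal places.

0.702

δ_A = (0.0111634/0.0112400 − 1)×1000 = (0.993185 − 1)×1000 = -6.815 per mil
δ_B = (0.0104922/0.0112400 − 1)×1000 = (0.933470 − 1)×1000 = -66.530 per mil
f_A = (δ_mix − δ_B)/(δ_A − δ_B) = (-24.6 − (-66.530))/(-6.815 − (-66.530))
f_A = 41.930 / 59.715 = 0.7022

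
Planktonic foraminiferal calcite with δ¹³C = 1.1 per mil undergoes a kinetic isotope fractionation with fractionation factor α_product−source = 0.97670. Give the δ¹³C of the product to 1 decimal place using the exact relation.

δ_product = (δ_source + 1000)·α − 1000
δ_product = (1.1 + 1000) × 0.97670 − 1000
δ_product = 977.774 − 1000 = -22.23 per mil

-22.2 per mil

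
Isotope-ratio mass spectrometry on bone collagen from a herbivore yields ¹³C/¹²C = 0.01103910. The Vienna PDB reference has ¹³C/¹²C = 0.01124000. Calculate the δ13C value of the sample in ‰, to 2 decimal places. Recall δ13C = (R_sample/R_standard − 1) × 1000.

δ13C = (R_sample / R_standard − 1) × 1000
R_sample / R_standard = 0.01103910 / 0.01124000 = 0.982126
δ13C = (0.982126 − 1) × 1000 = -17.874‰

-17.87‰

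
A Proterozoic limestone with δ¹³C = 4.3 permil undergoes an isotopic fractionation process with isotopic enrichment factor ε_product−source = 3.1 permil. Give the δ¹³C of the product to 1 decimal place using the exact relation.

7.4 permil

To first order, δ_product ≈ δ_source + ε = 7.4 permil.
Exactly, δ_product = (δ_source + 1000)·(ε/1000 + 1) − 1000.
δ_product = (4.3 + 1000) × (3.1/1000 + 1) − 1000
δ_product = 7.41 permil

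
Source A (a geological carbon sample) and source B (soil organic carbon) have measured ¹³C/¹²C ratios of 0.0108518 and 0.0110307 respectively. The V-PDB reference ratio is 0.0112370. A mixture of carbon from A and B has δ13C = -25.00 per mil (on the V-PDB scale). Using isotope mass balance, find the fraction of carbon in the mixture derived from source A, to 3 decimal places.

0.417

δ_A = (0.0108518/0.0112370 − 1)×1000 = (0.965720 − 1)×1000 = -34.280 per mil
δ_B = (0.0110307/0.0112370 − 1)×1000 = (0.981641 − 1)×1000 = -18.359 per mil
f_A = (δ_mix − δ_B)/(δ_A − δ_B) = (-25.00 − (-18.359))/(-34.280 − (-18.359))
f_A = -6.641 / -15.921 = 0.4171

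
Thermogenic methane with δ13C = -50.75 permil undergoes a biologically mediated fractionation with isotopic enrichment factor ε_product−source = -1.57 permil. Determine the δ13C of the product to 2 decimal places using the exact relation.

-52.24 permil

To first order, δ_product ≈ δ_source + ε = -52.32 permil.
Exactly, δ_product = (δ_source + 1000)·(ε/1000 + 1) − 1000.
δ_product = (-50.75 + 1000) × (-1.57/1000 + 1) − 1000
δ_product = -52.240 permil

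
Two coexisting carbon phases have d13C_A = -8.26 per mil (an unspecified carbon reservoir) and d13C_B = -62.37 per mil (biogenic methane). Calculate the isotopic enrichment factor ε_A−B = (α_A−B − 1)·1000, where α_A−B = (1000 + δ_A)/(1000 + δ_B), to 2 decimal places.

57.71 per mil

α_A−B = (1000 + -8.26) / (1000 + -62.37) = 991.74 / 937.63 = 1.057709
ε_A−B = (1.057709 − 1) × 1000 = 57.709 per mil
(The approximation ε ≈ δ_A − δ_B would give 54.11 per mil.)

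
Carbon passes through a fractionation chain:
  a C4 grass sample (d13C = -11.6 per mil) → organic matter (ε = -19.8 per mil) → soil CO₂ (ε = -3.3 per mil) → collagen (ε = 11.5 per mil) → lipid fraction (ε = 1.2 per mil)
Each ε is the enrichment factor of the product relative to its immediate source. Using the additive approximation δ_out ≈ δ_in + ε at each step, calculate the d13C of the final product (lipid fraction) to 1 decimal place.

-22.0 per mil

step 1: δ ≈ -11.6 + (-19.8) = -31.4 per mil
step 2: δ ≈ -31.4 + (-3.3) = -34.7 per mil
step 3: δ ≈ -34.7 + (11.5) = -23.2 per mil
step 4: δ ≈ -23.2 + (1.2) = -22.0 per mil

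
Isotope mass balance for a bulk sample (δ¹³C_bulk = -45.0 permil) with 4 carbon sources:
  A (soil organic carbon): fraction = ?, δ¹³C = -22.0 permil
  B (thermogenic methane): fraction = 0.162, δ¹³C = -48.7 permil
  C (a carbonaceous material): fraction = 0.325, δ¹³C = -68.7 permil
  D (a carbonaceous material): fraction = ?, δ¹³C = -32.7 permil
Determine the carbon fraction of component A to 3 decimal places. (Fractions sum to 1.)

Let f_A and f_D be the unknown fractions; fractions sum to 1 so f_A + f_D = 0.513.
Mass balance: Σ fᵢ·δᵢ = δ_bulk ⇒ f_A·(-22.0) + f_D·(-32.7) = -45.0 − (-30.217) = -14.783
Substitute f_D = 0.513 − f_A:
f_A·(-22.0 − -32.7) = -14.783 − 0.513×(-32.7) = 1.992
f_A = 1.992 / 10.7 = 0.1862

0.186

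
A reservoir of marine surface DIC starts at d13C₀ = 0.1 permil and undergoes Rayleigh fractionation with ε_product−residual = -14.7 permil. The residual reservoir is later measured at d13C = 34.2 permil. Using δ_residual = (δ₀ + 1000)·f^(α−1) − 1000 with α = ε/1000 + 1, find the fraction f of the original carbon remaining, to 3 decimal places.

0.102

α − 1 = ε/1000 = -0.0147
(δ_res + 1000)/(δ₀ + 1000) = (34.2 + 1000)/(0.1 + 1000) = 1034.2/1000.1 = 1.034097
f = 1.034097^(1/-0.0147) = exp(ln(1.034097)/-0.0147) = exp(0.03353/-0.0147)
f = exp(-2.2808) = 0.1022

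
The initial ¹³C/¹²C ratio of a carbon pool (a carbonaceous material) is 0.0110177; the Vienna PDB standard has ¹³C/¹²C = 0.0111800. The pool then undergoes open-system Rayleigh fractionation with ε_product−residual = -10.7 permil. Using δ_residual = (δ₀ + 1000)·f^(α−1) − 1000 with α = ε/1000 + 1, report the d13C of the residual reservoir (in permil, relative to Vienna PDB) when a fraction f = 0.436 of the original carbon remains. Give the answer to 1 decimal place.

δ₀ = (0.0110177/0.0111800 − 1)×1000 = (0.985483 − 1)×1000 = -14.517 permil
α − 1 = ε/1000 = -0.0107
f^(α−1) = 0.436^(-0.0107) = 1.008922
δ_res = (-14.517 + 1000) × 1.008922 − 1000 = 994.275 − 1000 = -5.72 permil

-5.7 permil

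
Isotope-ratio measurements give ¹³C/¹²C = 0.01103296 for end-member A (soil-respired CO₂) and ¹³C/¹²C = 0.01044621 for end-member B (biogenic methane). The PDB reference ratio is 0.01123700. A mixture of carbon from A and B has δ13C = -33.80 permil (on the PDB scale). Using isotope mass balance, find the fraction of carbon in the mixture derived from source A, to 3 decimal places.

0.700

δ_A = (0.01103296/0.01123700 − 1)×1000 = (0.981842 − 1)×1000 = -18.158 permil
δ_B = (0.01044621/0.01123700 − 1)×1000 = (0.929626 − 1)×1000 = -70.374 permil
f_A = (δ_mix − δ_B)/(δ_A − δ_B) = (-33.80 − (-70.374))/(-18.158 − (-70.374))
f_A = 36.574 / 52.216 = 0.7004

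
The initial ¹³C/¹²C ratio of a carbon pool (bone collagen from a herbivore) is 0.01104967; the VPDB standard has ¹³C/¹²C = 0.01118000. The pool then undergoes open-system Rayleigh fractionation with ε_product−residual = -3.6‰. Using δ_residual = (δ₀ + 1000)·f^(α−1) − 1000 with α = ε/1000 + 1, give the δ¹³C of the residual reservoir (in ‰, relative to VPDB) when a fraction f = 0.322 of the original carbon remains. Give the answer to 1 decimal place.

-7.6‰

δ₀ = (0.01104967/0.01118000 − 1)×1000 = (0.988343 − 1)×1000 = -11.657‰
α − 1 = ε/1000 = -0.0036
f^(α−1) = 0.322^(-0.0036) = 1.004088
δ_res = (-11.657 + 1000) × 1.004088 − 1000 = 992.383 − 1000 = -7.62‰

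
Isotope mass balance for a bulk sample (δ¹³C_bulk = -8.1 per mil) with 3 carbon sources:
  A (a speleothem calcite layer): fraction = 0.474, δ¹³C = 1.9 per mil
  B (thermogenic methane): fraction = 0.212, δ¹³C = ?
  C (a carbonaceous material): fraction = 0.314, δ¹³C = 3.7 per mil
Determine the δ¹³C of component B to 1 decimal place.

-47.9 per mil

Isotope mass balance: δ_bulk = Σ fᵢ·δᵢ.
-8.1 = 0.474×(1.9) + 0.212×δ_B + 0.314×(3.7)
0.212·δ_B = -8.1 − (2.062) = -10.162
δ_B = -10.162 / 0.212 = -47.94 per mil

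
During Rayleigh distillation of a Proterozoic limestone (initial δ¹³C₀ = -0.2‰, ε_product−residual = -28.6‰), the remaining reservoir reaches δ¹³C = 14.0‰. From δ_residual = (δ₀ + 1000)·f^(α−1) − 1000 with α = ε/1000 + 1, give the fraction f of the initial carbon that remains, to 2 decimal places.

α − 1 = ε/1000 = -0.0286
(δ_res + 1000)/(δ₀ + 1000) = (14.0 + 1000)/(-0.2 + 1000) = 1014.0/999.8 = 1.014203
f = 1.014203^(1/-0.0286) = exp(ln(1.014203)/-0.0286) = exp(0.01410/-0.0286)
f = exp(-0.4931) = 0.6107

0.61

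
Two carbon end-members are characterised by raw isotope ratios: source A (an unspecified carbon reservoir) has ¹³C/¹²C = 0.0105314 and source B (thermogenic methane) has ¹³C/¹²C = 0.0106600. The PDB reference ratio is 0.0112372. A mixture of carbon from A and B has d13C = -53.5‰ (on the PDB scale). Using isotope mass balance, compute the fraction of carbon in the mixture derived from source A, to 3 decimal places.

δ_A = (0.0105314/0.0112372 − 1)×1000 = (0.937191 − 1)×1000 = -62.809‰
δ_B = (0.0106600/0.0112372 − 1)×1000 = (0.948635 − 1)×1000 = -51.365‰
f_A = (δ_mix − δ_B)/(δ_A − δ_B) = (-53.5 − (-51.365))/(-62.809 − (-51.365))
f_A = -2.135 / -11.444 = 0.1865

0.187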